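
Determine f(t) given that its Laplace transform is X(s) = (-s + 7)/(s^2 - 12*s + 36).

f(t) = t*exp(6*t) - exp(6*t)

Factor the denominator: s^2 - 12*s + 36 = (s - 6)^2.
Partial fraction decomposition gives [-1/(s - 6)] + [(s - 6)^(-2)].
Invert each term: -1/(s - 6) ↔ -e^(6t); 1/(s - 6)^2 ↔ t·e^(6t).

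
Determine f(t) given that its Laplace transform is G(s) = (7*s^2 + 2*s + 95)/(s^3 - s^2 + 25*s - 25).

f(t) = 4*exp(t) + sin(5*t) + 3*cos(5*t)

Factor the denominator: s^3 - s^2 + 25*s - 25 = (s - 1)*(s^2 + 25).
Partial fraction decomposition gives [4/(s - 1)] + [3*s/(s^2 + 25)] + [5/(s^2 + 25)].
Invert each term: 4/(s - 1) ↔ 4e^(t); 3·s/(s^2 + 25) ↔ 3cos(5t); 1·5/(s^2 + 25) ↔ sin(5t).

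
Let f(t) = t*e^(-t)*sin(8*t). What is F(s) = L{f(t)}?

L{sin(8t)} = 8/(s^2 + 64).
Multiplying by e^(-t) shifts s → s + 1, so L{e^(-t)*sin(8*t)} = 8/((s + 1)^2 + 64).
Then apply L{t·g(t)} = -d/ds[G(s)] with G(s) = 8/((s + 1)^2 + 64):
differentiating 1 time and applying the sign gives 16*(s + 1)/(s^2 + 2*s + 65)^2.

F(s) = 16*(s + 1)/(s^2 + 2*s + 65)^2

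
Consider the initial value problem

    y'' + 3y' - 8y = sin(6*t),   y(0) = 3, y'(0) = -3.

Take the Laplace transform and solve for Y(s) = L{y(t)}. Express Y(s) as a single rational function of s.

Laplace-transform each side.
The derivative rules (L{y''} = s^2 Y - s·y(0) - y'(0) and L{y'} = sY - y(0), with y(0) = 3, y'(0) = -3) turn the left side into (s^2 + 3*s - 8)Y - (3*s + 6).
The right side is L{sin(6*t)} = 6/(s^2 + 36).
So (s^2 + 3*s - 8)Y = 6/(s^2 + 36) + (3*s + 6).
Isolate Y and clear denominators.

Y(s) = (3*s^3 + 6*s^2 + 108*s + 222)/(s^4 + 3*s^3 + 28*s^2 + 108*s - 288)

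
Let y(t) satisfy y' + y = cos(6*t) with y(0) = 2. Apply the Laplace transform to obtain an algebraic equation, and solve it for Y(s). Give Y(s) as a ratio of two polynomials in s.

Y(s) = (2*s^2 + s + 72)/(s^3 + s^2 + 36*s + 36)

Take the Laplace transform of both sides.
Using L{y'} = sY - y(0) = sY - 2, the left side becomes (s + 1)Y - (2).
The right side is L{cos(6*t)} = s/(s^2 + 36).
So (s + 1)Y = s/(s^2 + 36) + (2).
Solve for Y(s) and write it as one ratio of polynomials.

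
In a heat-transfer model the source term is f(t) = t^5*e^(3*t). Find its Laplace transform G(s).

G(s) = 120/(s - 3)^6

L{t^5} = 5!/s^6 = 120/s^6.
By the first shifting theorem, multiplying by e^(3t) replaces s with s - 3.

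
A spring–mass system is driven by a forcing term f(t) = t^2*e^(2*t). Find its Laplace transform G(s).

G(s) = 2/(s - 2)^3

L{e^(2t)} = 1/(s - 2).
Then apply L{t^2·g(t)} = (-1)^2 d^2/ds^2[H(s)] with H(s) = 1/(s - 2):
differentiating 2 times and applying the sign gives 2/(s - 2)^3.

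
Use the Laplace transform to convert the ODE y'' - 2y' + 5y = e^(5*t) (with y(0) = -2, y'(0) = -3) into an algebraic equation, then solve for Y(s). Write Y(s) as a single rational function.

Apply the Laplace transform to the equation.
The derivative rules (L{y''} = s^2 Y - s·y(0) - y'(0) and L{y'} = sY - y(0), with y(0) = -2, y'(0) = -3) turn the left side into (s^2 - 2*s + 5)Y - (-2*s + 1).
The right side is L{e^(5*t)} = 1/(s - 5).
So (s^2 - 2*s + 5)Y = 1/(s - 5) + (-2*s + 1).
Solve for Y(s) and write it as one ratio of polynomials.

Y(s) = (-2*s^2 + 11*s - 4)/(s^3 - 7*s^2 + 15*s - 25)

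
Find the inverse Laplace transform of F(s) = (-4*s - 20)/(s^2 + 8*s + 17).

-4*exp(-4*t)*sin(t) - 4*exp(-4*t)*cos(t)

Complete the square in the denominator: s^2 + 8*s + 17 = (s + 4)^2 + 1^2.
Split the numerator to match: -4*s - 20 = -4·(s + 4) - 4·1.
Invert each term: -4·(s + 4)/((s + 4)^2 + 1) ↔ -4e^(-4t)cos(t); -4·1/((s + 4)^2 + 1) ↔ -4e^(-4t)sin(t).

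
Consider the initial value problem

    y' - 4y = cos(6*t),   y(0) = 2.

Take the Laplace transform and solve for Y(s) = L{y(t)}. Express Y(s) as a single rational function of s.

Apply the Laplace transform to the equation.
Using L{y'} = sY - y(0) = sY - 2, the left side becomes (s - 4)Y - (2).
The right side is L{cos(6*t)} = s/(s^2 + 36).
So (s - 4)Y = s/(s^2 + 36) + (2).
Solve for Y(s) and write it as one ratio of polynomials.

Y(s) = (2*s^2 + s + 72)/(s^3 - 4*s^2 + 36*s - 144)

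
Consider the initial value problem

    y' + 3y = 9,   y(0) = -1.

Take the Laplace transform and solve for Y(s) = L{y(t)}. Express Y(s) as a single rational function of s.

Y(s) = (-s + 9)/(s^2 + 3*s)

Take the Laplace transform of both sides.
Using L{y'} = sY - y(0) = sY - (-1), the left side becomes (s + 3)Y - (-1).
The right side is L{9} = 9/s.
So (s + 3)Y = 9/s + (-1).
Divide through and combine into a single rational function.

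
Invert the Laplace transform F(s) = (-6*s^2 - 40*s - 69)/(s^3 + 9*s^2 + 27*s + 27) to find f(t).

Factor the denominator: s^3 + 9*s^2 + 27*s + 27 = (s + 3)^3.
Partial fraction decomposition gives [-6/(s + 3)] + [-4/(s + 3)^2] + [-3/(s + 3)^3].
Invert each term: -6/(s + 3) ↔ -6e^(-3t); -4/(s + 3)^2 ↔ -4t·e^(-3t); -3/(s + 3)^3 ↔ (-3/2)t^2·e^(-3t).

f(t) = -3*t^2*exp(-3*t)/2 - 4*t*exp(-3*t) - 6*exp(-3*t)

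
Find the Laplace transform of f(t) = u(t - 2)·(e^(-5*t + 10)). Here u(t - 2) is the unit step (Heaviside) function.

exp(-2*s)/(s + 5)

By the second shifting theorem, L{u(t - c)·g(t - c)} = e^(-cs)·H(s) with c = 2 and H(s) = L{g(t)}.
L{e^(-5t)} = 1/(s + 5).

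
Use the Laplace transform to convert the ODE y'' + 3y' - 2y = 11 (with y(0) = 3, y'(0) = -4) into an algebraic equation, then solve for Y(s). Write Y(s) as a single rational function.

Y(s) = (3*s^2 + 5*s + 11)/(s^3 + 3*s^2 - 2*s)

Take the Laplace transform of both sides.
With L{y''} = s^2 Y - s·y(0) - y'(0) and L{y'} = sY - y(0), with y(0) = 3, y'(0) = -4: the LHS transforms to (s^2 + 3*s - 2)Y - (3*s + 5).
The right side is L{11} = 11/s.
So (s^2 + 3*s - 2)Y = 11/s + (3*s + 5).
Divide through and combine into a single rational function.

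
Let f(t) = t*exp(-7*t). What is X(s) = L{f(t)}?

X(s) = (s + 7)^(-2)

L{e^(-7t)} = 1/(s + 7).
Then apply L{t·g(t)} = -d/ds[G(s)] with G(s) = 1/(s + 7):
differentiating 1 time and applying the sign gives (s + 7)^(-2).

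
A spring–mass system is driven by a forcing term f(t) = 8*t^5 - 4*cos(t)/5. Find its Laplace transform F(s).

The transform is linear, so treat each term independently.
(8)·[L{t^5} = 5!/s^6 = 120/s^6]; (-4/5)·[L{cos(t)} = s/(s^2 + 1)].

F(s) = -4*s/(5*(s^2 + 1)) + 960/s^6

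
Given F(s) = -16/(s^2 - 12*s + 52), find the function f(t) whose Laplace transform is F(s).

Rewrite the denominator: s^2 - 12*s + 52 = (s - 6)^2 + 16.
The form in (s - 6) signals a first-shifting-theorem factor e^(6t).
Since L{sin(4t)} = 4/(s^2 + 16), the inverse is e^(6*t)*sin(4*t), scaled by -4.

f(t) = -4*exp(6*t)*sin(4*t)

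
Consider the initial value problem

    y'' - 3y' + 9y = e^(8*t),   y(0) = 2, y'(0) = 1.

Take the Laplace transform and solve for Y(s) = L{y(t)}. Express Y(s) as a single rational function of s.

Y(s) = (2*s^2 - 21*s + 41)/(s^3 - 11*s^2 + 33*s - 72)

Laplace-transform each side.
With L{y''} = s^2 Y - s·y(0) - y'(0) and L{y'} = sY - y(0), with y(0) = 2, y'(0) = 1: the LHS transforms to (s^2 - 3*s + 9)Y - (2*s - 5).
The right side is L{e^(8*t)} = 1/(s - 8).
So (s^2 - 3*s + 9)Y = 1/(s - 8) + (2*s - 5).
Solve for Y(s) and write it as one ratio of polynomials.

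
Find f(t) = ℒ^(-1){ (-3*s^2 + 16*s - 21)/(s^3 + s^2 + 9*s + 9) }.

Factor the denominator: s^3 + s^2 + 9*s + 9 = (s + 1)*(s^2 + 9).
Partial fraction decomposition gives [-4/(s + 1)] + [s/(s^2 + 9)] + [15/(s^2 + 9)].
Invert each term: -4/(s + 1) ↔ -4e^(-t); 1·s/(s^2 + 9) ↔ cos(3t); 5·3/(s^2 + 9) ↔ 5sin(3t).

f(t) = 5*sin(3*t) + cos(3*t) - 4*exp(-t)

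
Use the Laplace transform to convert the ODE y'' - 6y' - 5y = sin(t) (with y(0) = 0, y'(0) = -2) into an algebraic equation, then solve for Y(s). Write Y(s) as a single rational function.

Apply the Laplace transform to the equation.
The derivative rules (L{y''} = s^2 Y - s·y(0) - y'(0) and L{y'} = sY - y(0), with y(0) = 0, y'(0) = -2) turn the left side into (s^2 - 6*s - 5)Y - (-2).
The right side is L{sin(t)} = 1/(s^2 + 1).
So (s^2 - 6*s - 5)Y = 1/(s^2 + 1) + (-2).
Isolate Y and clear denominators.

Y(s) = (-2*s^2 - 1)/(s^4 - 6*s^3 - 4*s^2 - 6*s - 5)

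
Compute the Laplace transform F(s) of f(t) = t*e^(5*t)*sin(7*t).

L{sin(7t)} = 7/(s^2 + 49).
Multiplying by e^(5t) shifts s → s - 5, so L{e^(5*t)*sin(7*t)} = 7/((s - 5)^2 + 49).
Then apply L{t·g(t)} = -d/ds[G(s)] with G(s) = 7/((s - 5)^2 + 49):
differentiating 1 time and applying the sign gives 14*(s - 5)/(s^2 - 10*s + 74)^2.

F(s) = 14*(s - 5)/(s^2 - 10*s + 74)^2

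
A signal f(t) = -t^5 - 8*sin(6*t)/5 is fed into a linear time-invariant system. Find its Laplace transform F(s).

The transform is linear, so treat each term independently.
(-1)·[L{t^5} = 5!/s^6 = 120/s^6]; (-8/5)·[L{sin(6t)} = 6/(s^2 + 36)].

F(s) = -48/(5*(s^2 + 36)) - 120/s^6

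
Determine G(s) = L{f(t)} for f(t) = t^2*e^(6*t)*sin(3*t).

G(s) = 18*(s^2 - 12*s + 33)/(s^2 - 12*s + 45)^3

L{sin(3t)} = 3/(s^2 + 9).
Multiplying by e^(6t) shifts s → s - 6, so L{e^(6*t)*sin(3*t)} = 3/((s - 6)^2 + 9).
Then apply L{t^2·g(t)} = (-1)^2 d^2/ds^2[H(s)] with H(s) = 3/((s - 6)^2 + 9):
differentiating 2 times and applying the sign gives 18*(s^2 - 12*s + 33)/(s^2 - 12*s + 45)^3.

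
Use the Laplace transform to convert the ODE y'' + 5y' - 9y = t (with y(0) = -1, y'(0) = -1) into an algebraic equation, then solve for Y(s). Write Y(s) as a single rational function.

Y(s) = (-s^3 - 6*s^2 + 1)/(s^4 + 5*s^3 - 9*s^2)

Take the Laplace transform of both sides.
Using L{y''} = s^2 Y - s·y(0) - y'(0) and L{y'} = sY - y(0), with y(0) = -1, y'(0) = -1, the left side becomes (s^2 + 5*s - 9)Y - (-s - 6).
The right side is L{t} = s^(-2).
So (s^2 + 5*s - 9)Y = s^(-2) + (-s - 6).
Solve for Y(s) and write it as one ratio of polynomials.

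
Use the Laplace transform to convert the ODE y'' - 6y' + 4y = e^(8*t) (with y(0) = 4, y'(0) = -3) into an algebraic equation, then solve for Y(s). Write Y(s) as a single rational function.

Take the Laplace transform of both sides.
The derivative rules (L{y''} = s^2 Y - s·y(0) - y'(0) and L{y'} = sY - y(0), with y(0) = 4, y'(0) = -3) turn the left side into (s^2 - 6*s + 4)Y - (4*s - 27).
The right side is L{e^(8*t)} = 1/(s - 8).
So (s^2 - 6*s + 4)Y = 1/(s - 8) + (4*s - 27).
Isolate Y and clear denominators.

Y(s) = (4*s^2 - 59*s + 217)/(s^3 - 14*s^2 + 52*s - 32)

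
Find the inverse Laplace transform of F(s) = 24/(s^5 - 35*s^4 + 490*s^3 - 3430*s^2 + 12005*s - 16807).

Rewrite the denominator: s^5 - 35*s^4 + 490*s^3 - 3430*s^2 + 12005*s - 16807 = (s - 7)^5.
The form in (s - 7) signals a first-shifting-theorem factor e^(7t).
Since L{t^4} = 4!/s^5 = 24/s^5, the inverse is t^4*e^(7*t).

t^4*exp(7*t)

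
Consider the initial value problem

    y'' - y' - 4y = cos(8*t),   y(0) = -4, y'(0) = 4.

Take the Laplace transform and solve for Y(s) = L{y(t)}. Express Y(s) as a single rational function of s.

Y(s) = (-4*s^3 + 8*s^2 - 255*s + 512)/(s^4 - s^3 + 60*s^2 - 64*s - 256)

Take the Laplace transform of both sides.
The derivative rules (L{y''} = s^2 Y - s·y(0) - y'(0) and L{y'} = sY - y(0), with y(0) = -4, y'(0) = 4) turn the left side into (s^2 - s - 4)Y - (-4*s + 8).
The right side is L{cos(8*t)} = s/(s^2 + 64).
So (s^2 - s - 4)Y = s/(s^2 + 64) + (-4*s + 8).
Isolate Y and clear denominators.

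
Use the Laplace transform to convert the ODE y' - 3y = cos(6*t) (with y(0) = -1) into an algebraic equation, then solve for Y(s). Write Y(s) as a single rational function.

Y(s) = (-s^2 + s - 36)/(s^3 - 3*s^2 + 36*s - 108)

Transform both sides with L{·}.
The derivative rules (L{y'} = sY - y(0) = sY - (-1)) turn the left side into (s - 3)Y - (-1).
The right side is L{cos(6*t)} = s/(s^2 + 36).
So (s - 3)Y = s/(s^2 + 36) + (-1).
Divide through and combine into a single rational function.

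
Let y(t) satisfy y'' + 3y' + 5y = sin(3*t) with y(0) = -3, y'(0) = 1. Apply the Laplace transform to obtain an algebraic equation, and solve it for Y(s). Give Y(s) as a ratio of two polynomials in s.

Y(s) = (-3*s^3 - 8*s^2 - 27*s - 69)/(s^4 + 3*s^3 + 14*s^2 + 27*s + 45)

Apply the Laplace transform to the equation.
With L{y''} = s^2 Y - s·y(0) - y'(0) and L{y'} = sY - y(0), with y(0) = -3, y'(0) = 1: the LHS transforms to (s^2 + 3*s + 5)Y - (-3*s - 8).
The right side is L{sin(3*t)} = 3/(s^2 + 9).
So (s^2 + 3*s + 5)Y = 3/(s^2 + 9) + (-3*s - 8).
Divide through and combine into a single rational function.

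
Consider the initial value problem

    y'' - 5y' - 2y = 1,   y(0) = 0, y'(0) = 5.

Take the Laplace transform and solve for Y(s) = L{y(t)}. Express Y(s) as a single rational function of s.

Apply the Laplace transform to the equation.
With L{y''} = s^2 Y - s·y(0) - y'(0) and L{y'} = sY - y(0), with y(0) = 0, y'(0) = 5: the LHS transforms to (s^2 - 5*s - 2)Y - (5).
The right side is L{1} = 1/s.
So (s^2 - 5*s - 2)Y = 1/s + (5).
Isolate Y and clear denominators.

Y(s) = (5*s + 1)/(s^3 - 5*s^2 - 2*s)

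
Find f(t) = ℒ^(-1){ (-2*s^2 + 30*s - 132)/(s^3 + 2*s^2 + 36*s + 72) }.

f(t) = 4*sin(6*t) + 3*cos(6*t) - 5*exp(-2*t)

Factor the denominator: s^3 + 2*s^2 + 36*s + 72 = (s + 2)*(s^2 + 36).
Partial fraction decomposition gives [-5/(s + 2)] + [3*s/(s^2 + 36)] + [24/(s^2 + 36)].
Invert each term: -5/(s + 2) ↔ -5e^(-2t); 3·s/(s^2 + 36) ↔ 3cos(6t); 4·6/(s^2 + 36) ↔ 4sin(6t).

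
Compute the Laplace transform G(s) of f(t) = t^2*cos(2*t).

L{cos(2t)} = s/(s^2 + 4).
Then apply L{t^2·g(t)} = (-1)^2 d^2/ds^2[H(s)] with H(s) = s/(s^2 + 4):
differentiating 2 times and applying the sign gives 2*s*(s^2 - 12)/(s^2 + 4)^3.

G(s) = 2*s*(s^2 - 12)/(s^2 + 4)^3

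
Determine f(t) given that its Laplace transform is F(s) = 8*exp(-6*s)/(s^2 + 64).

The factor e^(-6s) signals a time shift by c = 6 (second shifting theorem).
L{sin(8t)} = 8/(s^2 + 64), so L^-1{8/(s^2 + 64)} = sin(8*t).
Hence the inverse is u(t - 6) times that function evaluated at t - 6.

f(t) = Heaviside(t - 6)*(sin(8*t - 48))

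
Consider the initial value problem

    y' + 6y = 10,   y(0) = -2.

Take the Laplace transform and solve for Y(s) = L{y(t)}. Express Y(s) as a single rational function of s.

Transform both sides with L{·}.
The derivative rules (L{y'} = sY - y(0) = sY - (-2)) turn the left side into (s + 6)Y - (-2).
The right side is L{10} = 10/s.
So (s + 6)Y = 10/s + (-2).
Isolate Y and clear denominators.

Y(s) = (-2*s + 10)/(s^2 + 6*s)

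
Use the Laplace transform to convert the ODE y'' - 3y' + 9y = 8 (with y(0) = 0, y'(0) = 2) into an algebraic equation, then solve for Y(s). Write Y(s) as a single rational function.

Y(s) = (2*s + 8)/(s^3 - 3*s^2 + 9*s)

Apply the Laplace transform to the equation.
The derivative rules (L{y''} = s^2 Y - s·y(0) - y'(0) and L{y'} = sY - y(0), with y(0) = 0, y'(0) = 2) turn the left side into (s^2 - 3*s + 9)Y - (2).
The right side is L{8} = 8/s.
So (s^2 - 3*s + 9)Y = 8/s + (2).
Isolate Y and clear denominators.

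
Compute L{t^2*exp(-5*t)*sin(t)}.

2*(3*s^2 + 30*s + 74)/(s^2 + 10*s + 26)^3

L{sin(t)} = 1/(s^2 + 1).
Multiplying by e^(-5t) shifts s → s + 5, so L{exp(-5*t)*sin(t)} = 1/((s + 5)^2 + 1).
Then apply L{t^2·g(t)} = (-1)^2 d^2/ds^2[G(s)] with G(s) = 1/((s + 5)^2 + 1):
differentiating 2 times and applying the sign gives 2*(3*s^2 + 30*s + 74)/(s^2 + 10*s + 26)^3.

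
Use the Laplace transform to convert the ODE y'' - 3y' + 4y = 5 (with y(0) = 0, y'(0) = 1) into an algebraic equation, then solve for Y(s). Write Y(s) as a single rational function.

Y(s) = (s + 5)/(s^3 - 3*s^2 + 4*s)

Apply the Laplace transform to the equation.
Using L{y''} = s^2 Y - s·y(0) - y'(0) and L{y'} = sY - y(0), with y(0) = 0, y'(0) = 1, the left side becomes (s^2 - 3*s + 4)Y - (1).
The right side is L{5} = 5/s.
So (s^2 - 3*s + 4)Y = 5/s + (1).
Isolate Y and clear denominators.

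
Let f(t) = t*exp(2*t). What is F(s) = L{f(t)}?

F(s) = (s - 2)^(-2)

L{e^(2t)} = 1/(s - 2).
Then apply L{t·g(t)} = -d/ds[G(s)] with G(s) = 1/(s - 2):
differentiating 1 time and applying the sign gives (s - 2)^(-2).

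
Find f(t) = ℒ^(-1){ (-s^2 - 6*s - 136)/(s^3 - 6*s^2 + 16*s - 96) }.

f(t) = -4*exp(6*t) + 3*sin(4*t) + 3*cos(4*t)

Factor the denominator: s^3 - 6*s^2 + 16*s - 96 = (s - 6)*(s^2 + 16).
Partial fraction decomposition gives [-4/(s - 6)] + [3*s/(s^2 + 16)] + [12/(s^2 + 16)].
Invert each term: -4/(s - 6) ↔ -4e^(6t); 3·s/(s^2 + 16) ↔ 3cos(4t); 3·4/(s^2 + 16) ↔ 3sin(4t).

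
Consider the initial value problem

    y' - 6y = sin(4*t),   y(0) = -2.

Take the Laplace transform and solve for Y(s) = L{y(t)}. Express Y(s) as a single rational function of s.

Take the Laplace transform of both sides.
Using L{y'} = sY - y(0) = sY - (-2), the left side becomes (s - 6)Y - (-2).
The right side is L{sin(4*t)} = 4/(s^2 + 16).
So (s - 6)Y = 4/(s^2 + 16) + (-2).
Divide through and combine into a single rational function.

Y(s) = (-2*s^2 - 28)/(s^3 - 6*s^2 + 16*s - 96)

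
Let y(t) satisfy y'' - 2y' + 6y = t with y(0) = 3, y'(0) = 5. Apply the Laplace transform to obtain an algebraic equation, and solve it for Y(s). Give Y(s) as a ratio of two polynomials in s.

Y(s) = (3*s^3 - s^2 + 1)/(s^4 - 2*s^3 + 6*s^2)

Take the Laplace transform of both sides.
Using L{y''} = s^2 Y - s·y(0) - y'(0) and L{y'} = sY - y(0), with y(0) = 3, y'(0) = 5, the left side becomes (s^2 - 2*s + 6)Y - (3*s - 1).
The right side is L{t} = s^(-2).
So (s^2 - 2*s + 6)Y = s^(-2) + (3*s - 1).
Solve for Y(s) and write it as one ratio of polynomials.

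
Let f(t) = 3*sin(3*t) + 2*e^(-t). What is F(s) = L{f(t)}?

F(s) = 9/(s^2 + 9) + 2/(s + 1)

Apply the Laplace transform termwise.
(2)·[L{e^(-t)} = 1/(s + 1)]; (3)·[L{sin(3t)} = 3/(s^2 + 9)].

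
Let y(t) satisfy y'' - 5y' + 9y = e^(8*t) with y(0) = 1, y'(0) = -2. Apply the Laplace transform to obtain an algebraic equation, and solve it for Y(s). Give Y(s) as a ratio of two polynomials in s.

Y(s) = (s^2 - 15*s + 57)/(s^3 - 13*s^2 + 49*s - 72)

Laplace-transform each side.
The derivative rules (L{y''} = s^2 Y - s·y(0) - y'(0) and L{y'} = sY - y(0), with y(0) = 1, y'(0) = -2) turn the left side into (s^2 - 5*s + 9)Y - (s - 7).
The right side is L{e^(8*t)} = 1/(s - 8).
So (s^2 - 5*s + 9)Y = 1/(s - 8) + (s - 7).
Solve for Y(s) and write it as one ratio of polynomials.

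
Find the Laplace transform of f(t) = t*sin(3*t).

6*s/(s^2 + 9)^2

L{sin(3t)} = 3/(s^2 + 9).
Then apply L{t·g(t)} = -d/ds[G(s)] with G(s) = 3/(s^2 + 9):
differentiating 1 time and applying the sign gives 6*s/(s^2 + 9)^2.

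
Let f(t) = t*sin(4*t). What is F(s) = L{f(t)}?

F(s) = 8*s/(s^2 + 16)^2

L{sin(4t)} = 4/(s^2 + 16).
Then apply L{t·g(t)} = -d/ds[G(s)] with G(s) = 4/(s^2 + 16):
differentiating 1 time and applying the sign gives 8*s/(s^2 + 16)^2.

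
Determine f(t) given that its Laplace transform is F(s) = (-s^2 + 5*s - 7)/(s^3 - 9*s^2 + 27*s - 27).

Factor the denominator: s^3 - 9*s^2 + 27*s - 27 = (s - 3)^3.
Partial fraction decomposition gives [-1/(s - 3)] + [-1/(s - 3)^2] + [-1/(s - 3)^3].
Invert each term: -1/(s - 3) ↔ -e^(3t); -1/(s - 3)^2 ↔ -t·e^(3t); -1/(s - 3)^3 ↔ (-1/2)t^2·e^(3t).

f(t) = -t^2*exp(3*t)/2 - t*exp(3*t) - exp(3*t)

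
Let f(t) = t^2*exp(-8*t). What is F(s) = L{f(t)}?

L{e^(-8t)} = 1/(s + 8).
Then apply L{t^2·g(t)} = (-1)^2 d^2/ds^2[G(s)] with G(s) = 1/(s + 8):
differentiating 2 times and applying the sign gives 2/(s + 8)^3.

F(s) = 2/(s + 8)^3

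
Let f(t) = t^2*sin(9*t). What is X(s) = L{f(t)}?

X(s) = 54*(s^2 - 27)/(s^2 + 81)^3

L{sin(9t)} = 9/(s^2 + 81).
Then apply L{t^2·g(t)} = (-1)^2 d^2/ds^2[G(s)] with G(s) = 9/(s^2 + 81):
differentiating 2 times and applying the sign gives 54*(s^2 - 27)/(s^2 + 81)^3.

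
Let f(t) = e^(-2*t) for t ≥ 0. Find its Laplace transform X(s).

L{e^(-2t)} = 1/(s + 2).

X(s) = 1/(s + 2)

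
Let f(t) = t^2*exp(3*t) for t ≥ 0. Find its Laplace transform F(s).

F(s) = 2/(s - 3)^3

L{e^(3t)} = 1/(s - 3).
Then apply L{t^2·g(t)} = (-1)^2 d^2/ds^2[G(s)] with G(s) = 1/(s - 3):
differentiating 2 times and applying the sign gives 2/(s - 3)^3.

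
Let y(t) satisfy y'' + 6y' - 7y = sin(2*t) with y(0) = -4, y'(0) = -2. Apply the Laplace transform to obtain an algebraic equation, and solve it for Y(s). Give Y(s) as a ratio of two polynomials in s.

Y(s) = (-4*s^3 - 26*s^2 - 16*s - 102)/(s^4 + 6*s^3 - 3*s^2 + 24*s - 28)

Take the Laplace transform of both sides.
The derivative rules (L{y''} = s^2 Y - s·y(0) - y'(0) and L{y'} = sY - y(0), with y(0) = -4, y'(0) = -2) turn the left side into (s^2 + 6*s - 7)Y - (-4*s - 26).
The right side is L{sin(2*t)} = 2/(s^2 + 4).
So (s^2 + 6*s - 7)Y = 2/(s^2 + 4) + (-4*s - 26).
Divide through and combine into a single rational function.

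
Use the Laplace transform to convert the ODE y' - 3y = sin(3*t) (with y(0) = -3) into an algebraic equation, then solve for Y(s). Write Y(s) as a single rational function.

Apply the Laplace transform to the equation.
The derivative rules (L{y'} = sY - y(0) = sY - (-3)) turn the left side into (s - 3)Y - (-3).
The right side is L{sin(3*t)} = 3/(s^2 + 9).
So (s - 3)Y = 3/(s^2 + 9) + (-3).
Isolate Y and clear denominators.

Y(s) = (-3*s^2 - 24)/(s^3 - 3*s^2 + 9*s - 27)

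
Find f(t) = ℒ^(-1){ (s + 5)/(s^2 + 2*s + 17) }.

f(t) = exp(-t)*sin(4*t) + exp(-t)*cos(4*t)

Complete the square in the denominator: s^2 + 2*s + 17 = (s + 1)^2 + 4^2.
Split the numerator to match: s + 5 = 1·(s + 1) + 1·4.
Invert each term: 1·(s + 1)/((s + 1)^2 + 16) ↔ e^(-t)cos(4t); 1·4/((s + 1)^2 + 16) ↔ e^(-t)sin(4t).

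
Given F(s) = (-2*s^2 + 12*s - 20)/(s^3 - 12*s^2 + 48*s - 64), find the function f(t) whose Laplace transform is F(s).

f(t) = -2*t^2*exp(4*t) - 4*t*exp(4*t) - 2*exp(4*t)

Factor the denominator: s^3 - 12*s^2 + 48*s - 64 = (s - 4)^3.
Partial fraction decomposition gives [-2/(s - 4)] + [-4/(s - 4)^2] + [-4/(s - 4)^3].
Invert each term: -2/(s - 4) ↔ -2e^(4t); -4/(s - 4)^2 ↔ -4t·e^(4t); -4/(s - 4)^3 ↔ (-2)t^2·e^(4t).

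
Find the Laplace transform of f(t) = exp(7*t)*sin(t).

1/((s - 7)^2 + 1)

L{sin(t)} = 1/(s^2 + 1).
By the first shifting theorem, multiplying by e^(7t) replaces s with s - 7.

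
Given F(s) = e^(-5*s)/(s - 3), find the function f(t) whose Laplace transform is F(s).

f(t) = Heaviside(t - 5)*(exp(3*t - 15))

The factor e^(-5s) signals a time shift by c = 5 (second shifting theorem).
L{e^(3t)} = 1/(s - 3), so L^-1{1/(s - 3)} = e^(3*t).
Hence the inverse is u(t - 5) times that function evaluated at t - 5.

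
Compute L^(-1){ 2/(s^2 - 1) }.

2*sinh(t)

Since L{sinh(t)} = 1/(s^2 - 1), the inverse is sinh(t), scaled by 2.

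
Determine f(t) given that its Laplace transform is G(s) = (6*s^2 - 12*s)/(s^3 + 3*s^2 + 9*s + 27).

f(t) = -5*sin(3*t) + cos(3*t) + 5*exp(-3*t)

Factor the denominator: s^3 + 3*s^2 + 9*s + 27 = (s + 3)*(s^2 + 9).
Partial fraction decomposition gives [5/(s + 3)] + [s/(s^2 + 9)] + [-15/(s^2 + 9)].
Invert each term: 5/(s + 3) ↔ 5e^(-3t); 1·s/(s^2 + 9) ↔ cos(3t); -5·3/(s^2 + 9) ↔ -5sin(3t).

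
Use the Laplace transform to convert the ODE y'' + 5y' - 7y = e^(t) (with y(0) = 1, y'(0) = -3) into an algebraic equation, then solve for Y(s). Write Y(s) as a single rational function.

Y(s) = (s^2 + s - 1)/(s^3 + 4*s^2 - 12*s + 7)

Laplace-transform each side.
Using L{y''} = s^2 Y - s·y(0) - y'(0) and L{y'} = sY - y(0), with y(0) = 1, y'(0) = -3, the left side becomes (s^2 + 5*s - 7)Y - (s + 2).
The right side is L{e^(t)} = 1/(s - 1).
So (s^2 + 5*s - 7)Y = 1/(s - 1) + (s + 2).
Solve for Y(s) and write it as one ratio of polynomials.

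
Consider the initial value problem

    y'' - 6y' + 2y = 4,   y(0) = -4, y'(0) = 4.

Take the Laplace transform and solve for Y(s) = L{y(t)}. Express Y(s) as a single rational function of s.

Y(s) = (-4*s^2 + 28*s + 4)/(s^3 - 6*s^2 + 2*s)

Transform both sides with L{·}.
Using L{y''} = s^2 Y - s·y(0) - y'(0) and L{y'} = sY - y(0), with y(0) = -4, y'(0) = 4, the left side becomes (s^2 - 6*s + 2)Y - (-4*s + 28).
The right side is L{4} = 4/s.
So (s^2 - 6*s + 2)Y = 4/s + (-4*s + 28).
Divide through and combine into a single rational function.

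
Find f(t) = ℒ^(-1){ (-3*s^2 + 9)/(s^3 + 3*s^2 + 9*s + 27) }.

f(t) = 2*sin(3*t) - 2*cos(3*t) - exp(-3*t)

Factor the denominator: s^3 + 3*s^2 + 9*s + 27 = (s + 3)*(s^2 + 9).
Partial fraction decomposition gives [-1/(s + 3)] + [-2*s/(s^2 + 9)] + [6/(s^2 + 9)].
Invert each term: -1/(s + 3) ↔ -e^(-3t); -2·s/(s^2 + 9) ↔ -2cos(3t); 2·3/(s^2 + 9) ↔ 2sin(3t).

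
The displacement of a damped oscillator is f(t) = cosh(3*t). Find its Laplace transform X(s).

X(s) = s/(s^2 - 9)

L{cosh(3t)} = s/(s^2 - 9).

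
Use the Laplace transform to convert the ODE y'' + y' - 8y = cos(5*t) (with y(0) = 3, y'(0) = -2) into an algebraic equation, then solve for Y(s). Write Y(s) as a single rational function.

Y(s) = (3*s^3 + s^2 + 76*s + 25)/(s^4 + s^3 + 17*s^2 + 25*s - 200)

Laplace-transform each side.
The derivative rules (L{y''} = s^2 Y - s·y(0) - y'(0) and L{y'} = sY - y(0), with y(0) = 3, y'(0) = -2) turn the left side into (s^2 + s - 8)Y - (3*s + 1).
The right side is L{cos(5*t)} = s/(s^2 + 25).
So (s^2 + s - 8)Y = s/(s^2 + 25) + (3*s + 1).
Divide through and combine into a single rational function.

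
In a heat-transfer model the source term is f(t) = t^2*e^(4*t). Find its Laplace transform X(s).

X(s) = 2/(s - 4)^3

L{e^(4t)} = 1/(s - 4).
Then apply L{t^2·g(t)} = (-1)^2 d^2/ds^2[G(s)] with G(s) = 1/(s - 4):
differentiating 2 times and applying the sign gives 2/(s - 4)^3.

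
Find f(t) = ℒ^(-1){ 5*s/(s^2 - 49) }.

f(t) = 5*cosh(7*t)

Since L{cosh(7t)} = s/(s^2 - 49), the inverse is cosh(7*t), scaled by 5.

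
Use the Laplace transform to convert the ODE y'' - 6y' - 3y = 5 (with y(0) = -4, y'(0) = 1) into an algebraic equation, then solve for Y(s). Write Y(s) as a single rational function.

Y(s) = (-4*s^2 + 25*s + 5)/(s^3 - 6*s^2 - 3*s)

Laplace-transform each side.
The derivative rules (L{y''} = s^2 Y - s·y(0) - y'(0) and L{y'} = sY - y(0), with y(0) = -4, y'(0) = 1) turn the left side into (s^2 - 6*s - 3)Y - (-4*s + 25).
The right side is L{5} = 5/s.
So (s^2 - 6*s - 3)Y = 5/s + (-4*s + 25).
Isolate Y and clear denominators.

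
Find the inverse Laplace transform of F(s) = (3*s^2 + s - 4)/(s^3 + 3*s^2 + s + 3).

Factor the denominator: s^3 + 3*s^2 + s + 3 = (s + 3)*(s^2 + 1).
Partial fraction decomposition gives [2/(s + 3)] + [s/(s^2 + 1)] + [-2/(s^2 + 1)].
Invert each term: 2/(s + 3) ↔ 2e^(-3t); 1·s/(s^2 + 1) ↔ cos(t); -2·1/(s^2 + 1) ↔ -2sin(t).

-2*sin(t) + cos(t) + 2*exp(-3*t)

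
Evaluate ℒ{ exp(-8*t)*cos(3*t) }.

L{cos(3t)} = s/(s^2 + 9).
By the first shifting theorem, multiplying by e^(-8t) replaces s with s + 8.

(s + 8)/((s + 8)^2 + 9)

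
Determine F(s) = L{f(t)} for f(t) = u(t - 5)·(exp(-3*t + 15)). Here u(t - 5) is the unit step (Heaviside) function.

By the second shifting theorem, L{u(t - c)·g(t - c)} = e^(-cs)·G(s) with c = 5 and G(s) = L{g(t)}.
L{e^(-3t)} = 1/(s + 3).

F(s) = exp(-5*s)/(s + 3)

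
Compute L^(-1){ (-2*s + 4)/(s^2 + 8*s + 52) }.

2*exp(-4*t)*sin(6*t) - 2*exp(-4*t)*cos(6*t)

Complete the square in the denominator: s^2 + 8*s + 52 = (s + 4)^2 + 6^2.
Split the numerator to match: -2*s + 4 = -2·(s + 4) + 2·6.
Invert each term: -2·(s + 4)/((s + 4)^2 + 36) ↔ -2e^(-4t)cos(6t); 2·6/((s + 4)^2 + 36) ↔ 2e^(-4t)sin(6t).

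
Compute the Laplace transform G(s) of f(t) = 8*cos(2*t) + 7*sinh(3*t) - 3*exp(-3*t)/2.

The transform is linear, so treat each term independently.
(-3/2)·[L{e^(-3t)} = 1/(s + 3)]; (8)·[L{cos(2t)} = s/(s^2 + 4)]; (7)·[L{sinh(3t)} = 3/(s^2 - 9)].

G(s) = 8*s/(s^2 + 4) + 21/(s^2 - 9) - 3/(2*(s + 3))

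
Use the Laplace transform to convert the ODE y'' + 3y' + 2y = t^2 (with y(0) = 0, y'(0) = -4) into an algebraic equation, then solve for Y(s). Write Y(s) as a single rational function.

Y(s) = (-4*s^3 + 2)/(s^5 + 3*s^4 + 2*s^3)

Apply the Laplace transform to the equation.
The derivative rules (L{y''} = s^2 Y - s·y(0) - y'(0) and L{y'} = sY - y(0), with y(0) = 0, y'(0) = -4) turn the left side into (s^2 + 3*s + 2)Y - (-4).
The right side is L{t^2} = 2/s^3.
So (s^2 + 3*s + 2)Y = 2/s^3 + (-4).
Divide through and combine into a single rational function.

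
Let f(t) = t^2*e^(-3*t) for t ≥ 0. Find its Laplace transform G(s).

L{e^(-3t)} = 1/(s + 3).
Then apply L{t^2·g(t)} = (-1)^2 d^2/ds^2[H(s)] with H(s) = 1/(s + 3):
differentiating 2 times and applying the sign gives 2/(s + 3)^3.

G(s) = 2/(s + 3)^3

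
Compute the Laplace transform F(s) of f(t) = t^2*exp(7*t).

L{e^(7t)} = 1/(s - 7).
Then apply L{t^2·g(t)} = (-1)^2 d^2/ds^2[G(s)] with G(s) = 1/(s - 7):
differentiating 2 times and applying the sign gives 2/(s - 7)^3.

F(s) = 2/(s - 7)^3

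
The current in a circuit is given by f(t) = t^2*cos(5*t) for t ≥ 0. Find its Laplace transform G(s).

L{cos(5t)} = s/(s^2 + 25).
Then apply L{t^2·g(t)} = (-1)^2 d^2/ds^2[H(s)] with H(s) = s/(s^2 + 25):
differentiating 2 times and applying the sign gives 2*s*(s^2 - 75)/(s^2 + 25)^3.

G(s) = 2*s*(s^2 - 75)/(s^2 + 25)^3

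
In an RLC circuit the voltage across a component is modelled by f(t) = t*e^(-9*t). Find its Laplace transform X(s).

X(s) = (s + 9)^(-2)

L{e^(-9t)} = 1/(s + 9).
Then apply L{t·g(t)} = -d/ds[G(s)] with G(s) = 1/(s + 9):
differentiating 1 time and applying the sign gives (s + 9)^(-2).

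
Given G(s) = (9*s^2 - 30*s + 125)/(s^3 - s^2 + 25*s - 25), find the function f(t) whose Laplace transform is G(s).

Factor the denominator: s^3 - s^2 + 25*s - 25 = (s - 1)*(s^2 + 25).
Partial fraction decomposition gives [4/(s - 1)] + [5*s/(s^2 + 25)] + [-25/(s^2 + 25)].
Invert each term: 4/(s - 1) ↔ 4e^(t); 5·s/(s^2 + 25) ↔ 5cos(5t); -5·5/(s^2 + 25) ↔ -5sin(5t).

f(t) = 4*exp(t) - 5*sin(5*t) + 5*cos(5*t)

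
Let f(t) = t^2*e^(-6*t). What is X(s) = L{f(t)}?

L{e^(-6t)} = 1/(s + 6).
Then apply L{t^2·g(t)} = (-1)^2 d^2/ds^2[G(s)] with G(s) = 1/(s + 6):
differentiating 2 times and applying the sign gives 2/(s + 6)^3.

X(s) = 2/(s + 6)^3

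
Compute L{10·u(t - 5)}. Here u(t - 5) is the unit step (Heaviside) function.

By the second shifting theorem, L{u(t - c)·g(t - c)} = e^(-cs)·H(s) with c = 5 and H(s) = L{g(t)}.
L{10} = 10/s.

10*exp(-5*s)/s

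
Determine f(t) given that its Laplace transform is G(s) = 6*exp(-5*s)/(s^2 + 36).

The factor e^(-5s) signals a time shift by c = 5 (second shifting theorem).
L{sin(6t)} = 6/(s^2 + 36), so L^-1{6/(s^2 + 36)} = sin(6*t).
Hence the inverse is u(t - 5) times that function evaluated at t - 5.

f(t) = Heaviside(t - 5)*(sin(6*t - 30))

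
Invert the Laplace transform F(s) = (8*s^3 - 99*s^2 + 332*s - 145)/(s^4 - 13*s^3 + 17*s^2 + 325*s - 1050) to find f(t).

Factor the denominator: s^4 - 13*s^3 + 17*s^2 + 325*s - 1050 = (s - 7)*(s - 6)*(s - 5)*(s + 5).
Partial fraction decomposition gives [3/(s - 7)] + [2/(s - 5)] + [-1/(s - 6)] + [4/(s + 5)].
Invert each term: 3/(s - 7) ↔ 3e^(7t); 2/(s - 5) ↔ 2e^(5t); -1/(s - 6) ↔ -e^(6t); 4/(s + 5) ↔ 4e^(-5t).

f(t) = 3*exp(7*t) - exp(6*t) + 2*exp(5*t) + 4*exp(-5*t)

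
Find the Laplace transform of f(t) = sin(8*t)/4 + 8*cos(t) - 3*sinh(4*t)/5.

By linearity of the Laplace transform, transform each term separately.
(1/4)·[L{sin(8t)} = 8/(s^2 + 64)]; (-3/5)·[L{sinh(4t)} = 4/(s^2 - 16)]; (8)·[L{cos(t)} = s/(s^2 + 1)].

8*s/(s^2 + 1) + 2/(s^2 + 64) - 12/(5*(s^2 - 16))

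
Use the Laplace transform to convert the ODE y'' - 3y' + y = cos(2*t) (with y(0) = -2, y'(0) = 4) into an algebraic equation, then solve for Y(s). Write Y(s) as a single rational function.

Transform both sides with L{·}.
The derivative rules (L{y''} = s^2 Y - s·y(0) - y'(0) and L{y'} = sY - y(0), with y(0) = -2, y'(0) = 4) turn the left side into (s^2 - 3*s + 1)Y - (-2*s + 10).
The right side is L{cos(2*t)} = s/(s^2 + 4).
So (s^2 - 3*s + 1)Y = s/(s^2 + 4) + (-2*s + 10).
Isolate Y and clear denominators.

Y(s) = (-2*s^3 + 10*s^2 - 7*s + 40)/(s^4 - 3*s^3 + 5*s^2 - 12*s + 4)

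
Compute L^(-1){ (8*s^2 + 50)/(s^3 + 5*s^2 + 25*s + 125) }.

Factor the denominator: s^3 + 5*s^2 + 25*s + 125 = (s + 5)*(s^2 + 25).
Partial fraction decomposition gives [5/(s + 5)] + [3*s/(s^2 + 25)] + [-15/(s^2 + 25)].
Invert each term: 5/(s + 5) ↔ 5e^(-5t); 3·s/(s^2 + 25) ↔ 3cos(5t); -3·5/(s^2 + 25) ↔ -3sin(5t).

-3*sin(5*t) + 3*cos(5*t) + 5*exp(-5*t)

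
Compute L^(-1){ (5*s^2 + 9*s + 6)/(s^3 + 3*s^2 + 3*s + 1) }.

t^2*exp(-t) - t*exp(-t) + 5*exp(-t)

Factor the denominator: s^3 + 3*s^2 + 3*s + 1 = (s + 1)^3.
Partial fraction decomposition gives [5/(s + 1)] + [-1/(s + 1)^2] + [2/(s + 1)^3].
Invert each term: 5/(s + 1) ↔ 5e^(-t); -1/(s + 1)^2 ↔ -t·e^(-t); 2/(s + 1)^3 ↔ (1)t^2·e^(-t).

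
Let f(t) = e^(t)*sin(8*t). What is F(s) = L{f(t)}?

L{sin(8t)} = 8/(s^2 + 64).
By the first shifting theorem, multiplying by e^(t) replaces s with s - 1.

F(s) = 8/((s - 1)^2 + 64)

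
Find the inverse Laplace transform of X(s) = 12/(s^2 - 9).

4*sinh(3*t)

Since L{sinh(3t)} = 3/(s^2 - 9), the inverse is sinh(3*t), scaled by 4.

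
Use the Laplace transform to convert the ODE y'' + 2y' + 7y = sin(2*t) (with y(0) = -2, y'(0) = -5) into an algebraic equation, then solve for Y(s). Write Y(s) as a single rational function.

Apply the Laplace transform to the equation.
Using L{y''} = s^2 Y - s·y(0) - y'(0) and L{y'} = sY - y(0), with y(0) = -2, y'(0) = -5, the left side becomes (s^2 + 2*s + 7)Y - (-2*s - 9).
The right side is L{sin(2*t)} = 2/(s^2 + 4).
So (s^2 + 2*s + 7)Y = 2/(s^2 + 4) + (-2*s - 9).
Isolate Y and clear denominators.

Y(s) = (-2*s^3 - 9*s^2 - 8*s - 34)/(s^4 + 2*s^3 + 11*s^2 + 8*s + 28)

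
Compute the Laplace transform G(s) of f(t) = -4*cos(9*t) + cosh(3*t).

The transform is linear, so treat each term independently.
(-4)·[L{cos(9t)} = s/(s^2 + 81)]; L{cosh(3t)} = s/(s^2 - 9).

G(s) = -4*s/(s^2 + 81) + s/(s^2 - 9)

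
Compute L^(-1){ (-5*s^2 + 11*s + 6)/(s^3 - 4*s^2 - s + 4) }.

-2*exp(4*t) - 2*exp(t) - exp(-t)

Factor the denominator: s^3 - 4*s^2 - s + 4 = (s - 4)*(s - 1)*(s + 1).
Partial fraction decomposition gives [-1/(s + 1)] + [-2/(s - 4)] + [-2/(s - 1)].
Invert each term: -1/(s + 1) ↔ -e^(-t); -2/(s - 4) ↔ -2e^(4t); -2/(s - 1) ↔ -2e^(t).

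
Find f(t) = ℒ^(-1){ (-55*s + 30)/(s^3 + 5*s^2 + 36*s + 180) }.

f(t) = -5*sin(6*t) - 5*cos(6*t) + 5*exp(-5*t)

Factor the denominator: s^3 + 5*s^2 + 36*s + 180 = (s + 5)*(s^2 + 36).
Partial fraction decomposition gives [5/(s + 5)] + [-5*s/(s^2 + 36)] + [-30/(s^2 + 36)].
Invert each term: 5/(s + 5) ↔ 5e^(-5t); -5·s/(s^2 + 36) ↔ -5cos(6t); -5·6/(s^2 + 36) ↔ -5sin(6t).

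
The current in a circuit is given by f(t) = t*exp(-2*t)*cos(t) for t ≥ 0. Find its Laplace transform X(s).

X(s) = (s + 1)*(s + 3)/(s^2 + 4*s + 5)^2

L{cos(t)} = s/(s^2 + 1).
Multiplying by e^(-2t) shifts s → s + 2, so L{exp(-2*t)*cos(t)} = (s + 2)/((s + 2)^2 + 1).
Then apply L{t·g(t)} = -d/ds[G(s)] with G(s) = (s + 2)/((s + 2)^2 + 1):
differentiating 1 time and applying the sign gives (s + 1)*(s + 3)/(s^2 + 4*s + 5)^2.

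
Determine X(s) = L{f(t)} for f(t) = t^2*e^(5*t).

X(s) = 2/(s - 5)^3

L{e^(5t)} = 1/(s - 5).
Then apply L{t^2·g(t)} = (-1)^2 d^2/ds^2[G(s)] with G(s) = 1/(s - 5):
differentiating 2 times and applying the sign gives 2/(s - 5)^3.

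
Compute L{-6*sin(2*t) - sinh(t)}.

-12/(s^2 + 4) - 1/(s^2 - 1)

The transform is linear, so treat each term independently.
(-6)·[L{sin(2t)} = 2/(s^2 + 4)]; (-1)·[L{sinh(t)} = 1/(s^2 - 1)].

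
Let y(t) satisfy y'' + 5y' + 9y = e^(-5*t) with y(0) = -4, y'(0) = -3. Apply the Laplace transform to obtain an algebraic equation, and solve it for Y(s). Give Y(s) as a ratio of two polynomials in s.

Apply the Laplace transform to the equation.
Using L{y''} = s^2 Y - s·y(0) - y'(0) and L{y'} = sY - y(0), with y(0) = -4, y'(0) = -3, the left side becomes (s^2 + 5*s + 9)Y - (-4*s - 23).
The right side is L{e^(-5*t)} = 1/(s + 5).
So (s^2 + 5*s + 9)Y = 1/(s + 5) + (-4*s - 23).
Solve for Y(s) and write it as one ratio of polynomials.

Y(s) = (-4*s^2 - 43*s - 114)/(s^3 + 10*s^2 + 34*s + 45)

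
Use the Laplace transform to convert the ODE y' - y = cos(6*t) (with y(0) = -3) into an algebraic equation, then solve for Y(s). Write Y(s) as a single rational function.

Apply the Laplace transform to the equation.
The derivative rules (L{y'} = sY - y(0) = sY - (-3)) turn the left side into (s - 1)Y - (-3).
The right side is L{cos(6*t)} = s/(s^2 + 36).
So (s - 1)Y = s/(s^2 + 36) + (-3).
Isolate Y and clear denominators.

Y(s) = (-3*s^2 + s - 108)/(s^3 - s^2 + 36*s - 36)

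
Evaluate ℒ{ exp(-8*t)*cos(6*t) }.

(s + 8)/((s + 8)^2 + 36)

L{cos(6t)} = s/(s^2 + 36).
By the first shifting theorem, multiplying by e^(-8t) replaces s with s + 8.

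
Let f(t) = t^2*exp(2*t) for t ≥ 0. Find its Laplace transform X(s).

L{e^(2t)} = 1/(s - 2).
Then apply L{t^2·g(t)} = (-1)^2 d^2/ds^2[G(s)] with G(s) = 1/(s - 2):
differentiating 2 times and applying the sign gives 2/(s - 2)^3.

X(s) = 2/(s - 2)^3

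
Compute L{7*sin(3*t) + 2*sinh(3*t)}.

The transform is linear, so treat each term independently.
(7)·[L{sin(3t)} = 3/(s^2 + 9)]; (2)·[L{sinh(3t)} = 3/(s^2 - 9)].

21/(s^2 + 9) + 6/(s^2 - 9)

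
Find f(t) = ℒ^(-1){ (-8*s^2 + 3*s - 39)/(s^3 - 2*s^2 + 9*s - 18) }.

f(t) = -5*exp(2*t) - sin(3*t) - 3*cos(3*t)

Factor the denominator: s^3 - 2*s^2 + 9*s - 18 = (s - 2)*(s^2 + 9).
Partial fraction decomposition gives [-5/(s - 2)] + [-3*s/(s^2 + 9)] + [-3/(s^2 + 9)].
Invert each term: -5/(s - 2) ↔ -5e^(2t); -3·s/(s^2 + 9) ↔ -3cos(3t); -1·3/(s^2 + 9) ↔ -sin(3t).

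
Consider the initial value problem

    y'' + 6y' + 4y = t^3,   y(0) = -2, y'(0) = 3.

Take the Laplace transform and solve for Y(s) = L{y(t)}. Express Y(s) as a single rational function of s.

Y(s) = (-2*s^5 - 9*s^4 + 6)/(s^6 + 6*s^5 + 4*s^4)

Transform both sides with L{·}.
The derivative rules (L{y''} = s^2 Y - s·y(0) - y'(0) and L{y'} = sY - y(0), with y(0) = -2, y'(0) = 3) turn the left side into (s^2 + 6*s + 4)Y - (-2*s - 9).
The right side is L{t^3} = 6/s^4.
So (s^2 + 6*s + 4)Y = 6/s^4 + (-2*s - 9).
Isolate Y and clear denominators.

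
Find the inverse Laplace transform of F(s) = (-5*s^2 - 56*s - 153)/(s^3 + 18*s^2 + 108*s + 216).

3*t^2*exp(-6*t)/2 + 4*t*exp(-6*t) - 5*exp(-6*t)

Factor the denominator: s^3 + 18*s^2 + 108*s + 216 = (s + 6)^3.
Partial fraction decomposition gives [-5/(s + 6)] + [4/(s + 6)^2] + [3/(s + 6)^3].
Invert each term: -5/(s + 6) ↔ -5e^(-6t); 4/(s + 6)^2 ↔ 4t·e^(-6t); 3/(s + 6)^3 ↔ (3/2)t^2·e^(-6t).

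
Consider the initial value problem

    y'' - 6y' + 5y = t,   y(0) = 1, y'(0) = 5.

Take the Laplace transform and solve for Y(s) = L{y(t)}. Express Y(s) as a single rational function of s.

Y(s) = (s^3 - s^2 + 1)/(s^4 - 6*s^3 + 5*s^2)

Take the Laplace transform of both sides.
The derivative rules (L{y''} = s^2 Y - s·y(0) - y'(0) and L{y'} = sY - y(0), with y(0) = 1, y'(0) = 5) turn the left side into (s^2 - 6*s + 5)Y - (s - 1).
The right side is L{t} = s^(-2).
So (s^2 - 6*s + 5)Y = s^(-2) + (s - 1).
Divide through and combine into a single rational function.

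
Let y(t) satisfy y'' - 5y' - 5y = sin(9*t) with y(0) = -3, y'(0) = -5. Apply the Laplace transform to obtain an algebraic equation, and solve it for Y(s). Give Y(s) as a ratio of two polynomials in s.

Y(s) = (-3*s^3 + 10*s^2 - 243*s + 819)/(s^4 - 5*s^3 + 76*s^2 - 405*s - 405)

Apply the Laplace transform to the equation.
With L{y''} = s^2 Y - s·y(0) - y'(0) and L{y'} = sY - y(0), with y(0) = -3, y'(0) = -5: the LHS transforms to (s^2 - 5*s - 5)Y - (-3*s + 10).
The right side is L{sin(9*t)} = 9/(s^2 + 81).
So (s^2 - 5*s - 5)Y = 9/(s^2 + 81) + (-3*s + 10).
Solve for Y(s) and write it as one ratio of polynomials.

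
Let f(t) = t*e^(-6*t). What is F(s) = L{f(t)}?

L{e^(-6t)} = 1/(s + 6).
Then apply L{t·g(t)} = -d/ds[G(s)] with G(s) = 1/(s + 6):
differentiating 1 time and applying the sign gives (s + 6)^(-2).

F(s) = (s + 6)^(-2)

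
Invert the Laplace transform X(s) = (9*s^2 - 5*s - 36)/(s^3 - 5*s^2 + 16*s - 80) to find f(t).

f(t) = 4*exp(5*t) + 5*sin(4*t) + 5*cos(4*t)

Factor the denominator: s^3 - 5*s^2 + 16*s - 80 = (s - 5)*(s^2 + 16).
Partial fraction decomposition gives [4/(s - 5)] + [5*s/(s^2 + 16)] + [20/(s^2 + 16)].
Invert each term: 4/(s - 5) ↔ 4e^(5t); 5·s/(s^2 + 16) ↔ 5cos(4t); 5·4/(s^2 + 16) ↔ 5sin(4t).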